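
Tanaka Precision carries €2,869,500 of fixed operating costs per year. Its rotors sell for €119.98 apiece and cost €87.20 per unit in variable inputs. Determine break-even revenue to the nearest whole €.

€10,502,825

CM per unit = €119.98 − €87.20 = €32.78; CM ratio = €32.78 / €119.98 = 0.2732.
Break-even revenue = fixed costs × price ÷ CM = €2,869,500 × €119.98 ÷ €32.78 = €10,502,825.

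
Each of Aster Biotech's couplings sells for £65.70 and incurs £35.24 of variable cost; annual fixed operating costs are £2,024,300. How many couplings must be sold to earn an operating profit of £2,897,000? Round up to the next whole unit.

161,566 couplings

Contribution margin per unit = £65.70 − £35.24 = £30.46.
Required volume = (fixed costs + target profit) ÷ CM = (£2,024,300 + £2,897,000) ÷ £30.46 = 161,565.99, so 161,566 couplings.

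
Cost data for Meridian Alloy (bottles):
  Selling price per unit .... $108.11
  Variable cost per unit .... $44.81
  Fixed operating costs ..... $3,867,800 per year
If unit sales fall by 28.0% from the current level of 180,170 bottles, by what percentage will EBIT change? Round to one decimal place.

-42.4%

At 180,170 units, contribution = 180,170 × $63.30 = $11,404,761.00.
Operating income = contribution − fixed costs = $11,404,761.00 − $3,867,800 = $7,536,961.00.
So DOL = total CM / EBIT = $11,404,761.00 / $7,536,961.00 = 1.5132.
So EBIT moves 1.5132 × (-28.0%) = -42.4%.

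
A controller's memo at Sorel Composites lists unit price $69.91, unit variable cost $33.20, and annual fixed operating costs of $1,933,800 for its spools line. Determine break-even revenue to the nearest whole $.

CM per unit = $69.91 − $33.20 = $36.71; CM ratio = $36.71 / $69.91 = 0.5251.
Break-even sales = FC ÷ CM ratio = $1,933,800 × $69.91 / $36.71 = $3,682,701.

$3,682,701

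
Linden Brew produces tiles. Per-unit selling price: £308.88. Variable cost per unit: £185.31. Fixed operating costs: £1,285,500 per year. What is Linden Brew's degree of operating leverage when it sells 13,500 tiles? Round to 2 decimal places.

Contribution at this volume is 13,500 × £123.57 = £1,668,195.00.
Operating income = contribution − fixed costs = £1,668,195.00 − £1,285,500 = £382,695.00.
DOL = contribution ÷ EBIT = £1,668,195.00 ÷ £382,695.00 = 4.3591.

4.36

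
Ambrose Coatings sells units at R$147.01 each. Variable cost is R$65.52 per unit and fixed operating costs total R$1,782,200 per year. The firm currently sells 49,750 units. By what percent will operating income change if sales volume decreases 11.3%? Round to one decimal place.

-20.2%

At 49,750 units, contribution = 49,750 × R$81.49 = R$4,054,127.50.
EBIT = R$4,054,127.50 − R$1,782,200 = R$2,271,927.50.
Degree of operating leverage = R$4,054,127.50 / R$2,271,927.50 = 1.7844.
So EBIT moves 1.7844 × (-11.3%) = -20.2%.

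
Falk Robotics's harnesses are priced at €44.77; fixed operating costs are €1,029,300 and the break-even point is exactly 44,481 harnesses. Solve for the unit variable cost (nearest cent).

At break-even, FC = Q × (P − VC), so P − VC = €1,029,300 ÷ 44,481 = €23.1402.
Variable cost per unit = €44.77 − €23.1402 = €21.63.

€21.63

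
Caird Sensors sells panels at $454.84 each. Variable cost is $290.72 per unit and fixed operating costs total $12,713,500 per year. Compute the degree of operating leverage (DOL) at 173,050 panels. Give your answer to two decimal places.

Total contribution margin = 173,050 × $164.12 = $28,400,966.00.
Subtracting fixed costs: EBIT = $28,400,966.00 − $12,713,500 = $15,687,466.00.
DOL = contribution ÷ EBIT = $28,400,966.00 ÷ $15,687,466.00 = 1.8104.

1.81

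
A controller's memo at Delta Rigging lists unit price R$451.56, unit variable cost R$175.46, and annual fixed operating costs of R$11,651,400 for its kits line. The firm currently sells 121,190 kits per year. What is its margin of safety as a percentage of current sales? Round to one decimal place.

65.2%

Unit CM = price − variable cost = R$451.56 − R$175.46 = R$276.10. Break-even units = R$11,651,400 ÷ R$276.10 = 42,199.93; break-even revenue = 42,199.93 × R$451.56 = R$19,055,799.29.
Actual sales revenue = 121,190 × R$451.56 = R$54,724,556.40.
Margin of safety = (R$54,724,556.40 − R$19,055,799.29) ÷ R$54,724,556.40 = 65.2%.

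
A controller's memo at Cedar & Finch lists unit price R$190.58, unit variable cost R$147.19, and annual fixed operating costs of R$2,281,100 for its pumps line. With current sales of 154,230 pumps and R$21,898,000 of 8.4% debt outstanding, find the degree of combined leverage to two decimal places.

2.60

Total contribution margin = 154,230 × R$43.39 = R$6,692,039.70.
EBIT = R$6,692,039.70 − R$2,281,100 = R$4,410,939.70. Interest = R$1,839,432.00, so EBIT − I = R$2,571,507.70.
DCL = contribution ÷ (EBIT − I) = R$6,692,039.70 ÷ R$2,571,507.70 = 2.6024.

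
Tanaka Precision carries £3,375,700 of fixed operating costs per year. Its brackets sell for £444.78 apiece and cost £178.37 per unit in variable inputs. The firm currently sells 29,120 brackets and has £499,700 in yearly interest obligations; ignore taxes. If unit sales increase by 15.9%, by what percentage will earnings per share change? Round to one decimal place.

Contribution at this volume is 29,120 × £266.41 = £7,757,859.20.
EBIT = £7,757,859.20 − £3,375,700 = £4,382,159.20.
Interest = £499,700.00, so EBIT − I = £3,882,459.20.
Degree of combined leverage = contribution ÷ (EBIT − I) = £7,757,859.20 ÷ £3,882,459.20 = 1.9982.
EPS therefore changes by 1.9982 × (+15.9%) = +31.8%.

+31.8%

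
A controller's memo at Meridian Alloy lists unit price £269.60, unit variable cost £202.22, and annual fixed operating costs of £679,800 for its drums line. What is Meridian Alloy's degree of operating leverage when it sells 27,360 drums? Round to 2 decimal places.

Total contribution margin = 27,360 × £67.38 = £1,843,516.80.
Subtracting fixed costs: EBIT = £1,843,516.80 − £679,800 = £1,163,716.80.
So DOL = total CM / EBIT = £1,843,516.80 / £1,163,716.80 = 1.5842.

1.58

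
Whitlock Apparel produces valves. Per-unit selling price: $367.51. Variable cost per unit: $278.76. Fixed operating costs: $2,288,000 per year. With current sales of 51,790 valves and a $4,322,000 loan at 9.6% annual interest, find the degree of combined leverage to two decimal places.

At 51,790 units, contribution = 51,790 × $88.75 = $4,596,362.50.
Subtracting fixed costs: EBIT = $4,596,362.50 − $2,288,000 = $2,308,362.50. Interest = $414,912.00.
DOL = $4,596,362.50 ÷ $2,308,362.50 = 1.9912; DFL = $2,308,362.50 ÷ $1,893,450.50 = 1.2191.
DCL = DOL × DFL = 1.9912 × 1.2191 = 2.4275.

2.43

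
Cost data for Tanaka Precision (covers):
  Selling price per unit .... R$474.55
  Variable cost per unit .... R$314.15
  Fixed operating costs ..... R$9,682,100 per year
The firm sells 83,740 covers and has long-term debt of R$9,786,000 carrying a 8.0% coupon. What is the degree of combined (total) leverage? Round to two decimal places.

Total contribution margin = 83,740 × R$160.40 = R$13,431,896.00.
EBIT = R$13,431,896.00 − R$9,682,100 = R$3,749,796.00. Interest = R$782,880.00.
DOL = R$13,431,896.00 ÷ R$3,749,796.00 = 3.5820; DFL = R$3,749,796.00 ÷ R$2,966,916.00 = 1.2639.
DCL = DOL × DFL = 3.5820 × 1.2639 = 4.5273.

4.53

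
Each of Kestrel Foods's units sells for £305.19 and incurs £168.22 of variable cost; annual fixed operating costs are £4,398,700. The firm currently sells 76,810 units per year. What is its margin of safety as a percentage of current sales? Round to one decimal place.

58.2%

Contribution margin per unit = £305.19 − £168.22 = £136.97. Break-even units = £4,398,700 ÷ £136.97 = 32,114.33; break-even revenue = 32,114.33 × £305.19 = £9,800,972.86.
Current sales = 76,810 × £305.19 = £23,441,643.90.
Margin of safety = (£23,441,643.90 − £9,800,972.86) ÷ £23,441,643.90 = 58.2%.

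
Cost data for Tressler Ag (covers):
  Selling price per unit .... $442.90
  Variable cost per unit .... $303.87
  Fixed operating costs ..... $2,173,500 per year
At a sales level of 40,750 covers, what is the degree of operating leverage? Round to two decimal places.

1.62

At 40,750 units, contribution = 40,750 × $139.03 = $5,665,472.50.
EBIT = $5,665,472.50 − $2,173,500 = $3,491,972.50.
So DOL = total CM / EBIT = $5,665,472.50 / $3,491,972.50 = 1.6224.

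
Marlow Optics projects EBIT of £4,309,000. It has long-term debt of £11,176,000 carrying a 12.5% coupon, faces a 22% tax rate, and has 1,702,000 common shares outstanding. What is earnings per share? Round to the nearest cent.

£1.33

Pre-tax income = £4,309,000 − £1,397,000.00 = £2,912,000.00.
Net income = £2,912,000.00 × (1 − 0.22) = £2,271,360.00.
Per share: £2,271,360.00 / 1,702,000 shares = £1.33.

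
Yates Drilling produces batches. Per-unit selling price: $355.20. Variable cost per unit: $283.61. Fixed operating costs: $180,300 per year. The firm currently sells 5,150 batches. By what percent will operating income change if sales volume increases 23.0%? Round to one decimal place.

+45.0%

At 5,150 units, contribution = 5,150 × $71.59 = $368,688.50.
Operating income = contribution − fixed costs = $368,688.50 − $180,300 = $188,388.50.
So DOL = total CM / EBIT = $368,688.50 / $188,388.50 = 1.9571.
So EBIT moves 1.9571 × (+23.0%) = +45.0%.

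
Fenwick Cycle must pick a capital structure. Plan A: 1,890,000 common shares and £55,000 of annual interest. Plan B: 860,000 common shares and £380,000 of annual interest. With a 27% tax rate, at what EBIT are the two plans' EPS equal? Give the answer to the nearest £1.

Set EPS_A = EPS_B: (EBIT − £55,000)(1 − 0.27) ÷ 1,890,000 = (EBIT − £380,000)(1 − 0.27) ÷ 860,000.
The (1 − t) factor cancels: (EBIT − 55,000) × 860,000 = (EBIT − 380,000) × 1,890,000.
EBIT × (1,890,000 − 860,000) = 380,000 × 1,890,000 − 55,000 × 860,000 = 670,900,000,000, so EBIT = 670,900,000,000 ÷ 1,030,000 = 651,359.22.

£651,359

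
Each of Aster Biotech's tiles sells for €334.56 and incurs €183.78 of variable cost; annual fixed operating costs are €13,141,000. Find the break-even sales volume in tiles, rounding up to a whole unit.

Unit CM = price − variable cost = €334.56 − €183.78 = €150.78.
Break-even Q = €13,141,000 / €150.78 = 87,153.47 → 87,154 tiles.

87,154 tiles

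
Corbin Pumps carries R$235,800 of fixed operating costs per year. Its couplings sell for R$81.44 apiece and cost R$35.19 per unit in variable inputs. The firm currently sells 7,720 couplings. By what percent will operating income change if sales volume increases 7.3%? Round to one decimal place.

+21.5%

Total contribution margin = 7,720 × R$46.25 = R$357,050.00.
Operating income = contribution − fixed costs = R$357,050.00 − R$235,800 = R$121,250.00.
Degree of operating leverage = R$357,050.00 / R$121,250.00 = 2.9447.
Operating income changes by 2.9447 × +7.3% = +21.5%.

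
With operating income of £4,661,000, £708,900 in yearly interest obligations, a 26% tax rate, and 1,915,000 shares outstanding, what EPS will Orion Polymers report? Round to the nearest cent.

Interest = £708,900.00, so EBT = £4,661,000 − £708,900.00 = £3,952,100.00.
After tax at 26%: net income = £3,952,100.00 × 0.74 = £2,924,554.00.
EPS = £2,924,554.00 ÷ 1,915,000 = £1.53.

£1.53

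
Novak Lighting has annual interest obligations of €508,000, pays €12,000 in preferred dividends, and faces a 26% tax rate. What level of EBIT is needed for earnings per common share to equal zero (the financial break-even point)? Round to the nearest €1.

€524,216

Preferred dividends are paid after tax, so their pre-tax equivalent is €12,000 ÷ (1 − 0.26) = €16,216.22.
EPS = 0 when EBIT covers interest plus the pre-tax preferred burden: €508,000 + €16,216.22 = €524,216.22.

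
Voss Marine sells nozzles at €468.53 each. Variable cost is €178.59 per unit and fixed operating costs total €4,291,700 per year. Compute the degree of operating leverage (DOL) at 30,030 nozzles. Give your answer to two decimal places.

At 30,030 units, contribution = 30,030 × €289.94 = €8,706,898.20.
EBIT = €8,706,898.20 − €4,291,700 = €4,415,198.20.
DOL = contribution ÷ EBIT = €8,706,898.20 ÷ €4,415,198.20 = 1.9720.

1.97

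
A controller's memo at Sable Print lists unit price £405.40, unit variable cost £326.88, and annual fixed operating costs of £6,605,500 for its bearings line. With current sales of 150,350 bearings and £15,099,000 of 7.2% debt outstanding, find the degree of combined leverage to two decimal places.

2.87

Total contribution margin = 150,350 × £78.52 = £11,805,482.00.
Operating income = contribution − fixed costs = £11,805,482.00 − £6,605,500 = £5,199,982.00. Interest = £1,087,128.00, so EBIT − I = £4,112,854.00.
DCL = contribution ÷ (EBIT − I) = £11,805,482.00 ÷ £4,112,854.00 = 2.8704.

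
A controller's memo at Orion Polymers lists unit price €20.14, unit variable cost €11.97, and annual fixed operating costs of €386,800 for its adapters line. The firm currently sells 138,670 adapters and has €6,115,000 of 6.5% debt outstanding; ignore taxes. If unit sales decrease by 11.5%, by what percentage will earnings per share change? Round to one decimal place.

Contribution at this volume is 138,670 × €8.17 = €1,132,933.90.
Operating income = contribution − fixed costs = €1,132,933.90 − €386,800 = €746,133.90.
After interest of €397,475.00, pre-tax earnings = €348,658.90.
Degree of combined leverage = contribution ÷ (EBIT − I) = €1,132,933.90 ÷ €348,658.90 = 3.2494.
EPS therefore changes by 3.2494 × (-11.5%) = -37.4%.

-37.4%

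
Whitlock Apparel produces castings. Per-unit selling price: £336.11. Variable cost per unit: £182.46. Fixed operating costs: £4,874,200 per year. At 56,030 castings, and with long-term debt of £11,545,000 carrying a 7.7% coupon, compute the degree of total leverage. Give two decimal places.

At 56,030 units, contribution = 56,030 × £153.65 = £8,609,009.50.
Subtracting fixed costs: EBIT = £8,609,009.50 − £4,874,200 = £3,734,809.50. Interest = £888,965.00, so EBIT − I = £2,845,844.50.
Degree of total leverage = total CM / (EBIT − interest) = £8,609,009.50 / £2,845,844.50 = 3.0251.

3.03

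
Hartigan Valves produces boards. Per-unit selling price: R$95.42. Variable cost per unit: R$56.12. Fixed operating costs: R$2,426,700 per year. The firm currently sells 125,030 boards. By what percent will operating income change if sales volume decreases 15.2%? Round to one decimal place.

Total contribution margin = 125,030 × R$39.30 = R$4,913,679.00.
EBIT = R$4,913,679.00 − R$2,426,700 = R$2,486,979.00.
Degree of operating leverage = R$4,913,679.00 / R$2,486,979.00 = 1.9758.
Operating income changes by 1.9758 × -15.2% = -30.0%.

-30.0%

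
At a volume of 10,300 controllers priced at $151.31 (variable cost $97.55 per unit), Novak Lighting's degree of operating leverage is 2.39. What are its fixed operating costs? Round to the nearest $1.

$322,043

Contribution at this volume is 10,300 × $53.76 = $553,728.00.
Since DOL = CM ÷ EBIT, EBIT = $553,728.00 ÷ 2.39 = $231,685.36.
Fixed costs = CM − EBIT = $553,728.00 − $231,685.36 = $322,043.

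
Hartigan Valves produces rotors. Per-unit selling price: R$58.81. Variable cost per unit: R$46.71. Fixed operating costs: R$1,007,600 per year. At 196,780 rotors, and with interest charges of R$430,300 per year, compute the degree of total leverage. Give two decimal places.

At 196,780 units, contribution = 196,780 × R$12.10 = R$2,381,038.00.
Subtracting fixed costs: EBIT = R$2,381,038.00 − R$1,007,600 = R$1,373,438.00. Interest = R$430,300.00.
DOL = R$2,381,038.00 ÷ R$1,373,438.00 = 1.7336; DFL = R$1,373,438.00 ÷ R$943,138.00 = 1.4562.
Combined leverage = 1.7336 × 1.4562 = 2.5245.

2.52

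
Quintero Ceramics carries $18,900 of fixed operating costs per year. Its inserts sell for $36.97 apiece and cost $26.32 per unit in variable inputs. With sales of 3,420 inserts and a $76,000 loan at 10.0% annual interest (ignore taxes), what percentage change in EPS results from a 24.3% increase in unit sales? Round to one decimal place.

Contribution at this volume is 3,420 × $10.65 = $36,423.00.
EBIT = $36,423.00 − $18,900 = $17,523.00.
Interest = $7,600.00, so EBIT − I = $9,923.00.
Degree of combined leverage = contribution ÷ (EBIT − I) = $36,423.00 ÷ $9,923.00 = 3.6706.
EPS therefore changes by 3.6706 × (+24.3%) = +89.2%.

+89.2%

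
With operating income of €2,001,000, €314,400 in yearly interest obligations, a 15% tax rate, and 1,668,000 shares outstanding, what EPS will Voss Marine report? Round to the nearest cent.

€0.86

Interest = €314,400.00, so EBT = €2,001,000 − €314,400.00 = €1,686,600.00.
Net income = €1,686,600.00 × (1 − 0.15) = €1,433,610.00.
EPS = €1,433,610.00 ÷ 1,668,000 = €0.86.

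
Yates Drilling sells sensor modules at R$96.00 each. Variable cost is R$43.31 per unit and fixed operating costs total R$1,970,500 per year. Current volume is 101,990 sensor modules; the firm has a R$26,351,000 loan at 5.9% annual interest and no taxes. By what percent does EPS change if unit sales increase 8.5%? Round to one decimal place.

+24.7%

At 101,990 units, contribution = 101,990 × R$52.69 = R$5,373,853.10.
EBIT = R$5,373,853.10 − R$1,970,500 = R$3,403,353.10.
After interest of R$1,554,709.00, pre-tax earnings = R$1,848,644.10.
Degree of combined leverage = contribution ÷ (EBIT − I) = R$5,373,853.10 ÷ R$1,848,644.10 = 2.9069.
%ΔEPS = DCL × %ΔSales = 2.9069 × +8.5% = +24.7%.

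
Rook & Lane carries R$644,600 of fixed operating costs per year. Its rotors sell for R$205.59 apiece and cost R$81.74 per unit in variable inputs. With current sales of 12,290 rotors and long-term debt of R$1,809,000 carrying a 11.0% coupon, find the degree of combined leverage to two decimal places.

2.24

Total contribution margin = 12,290 × R$123.85 = R$1,522,116.50.
EBIT = R$1,522,116.50 − R$644,600 = R$877,516.50. Interest = R$198,990.00.
DOL = R$1,522,116.50 ÷ R$877,516.50 = 1.7346; DFL = R$877,516.50 ÷ R$678,526.50 = 1.2933.
DCL = DOL × DFL = 1.7346 × 1.2933 = 2.2434.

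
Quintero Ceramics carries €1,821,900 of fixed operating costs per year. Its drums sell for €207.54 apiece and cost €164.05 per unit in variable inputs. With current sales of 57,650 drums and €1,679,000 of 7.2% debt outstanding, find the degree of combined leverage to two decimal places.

At 57,650 units, contribution = 57,650 × €43.49 = €2,507,198.50.
Operating income = contribution − fixed costs = €2,507,198.50 − €1,821,900 = €685,298.50. Interest = €120,888.00.
DOL = €2,507,198.50 ÷ €685,298.50 = 3.6585; DFL = €685,298.50 ÷ €564,410.50 = 1.2142.
Combined leverage = 3.6585 × 1.2142 = 4.4422.

4.44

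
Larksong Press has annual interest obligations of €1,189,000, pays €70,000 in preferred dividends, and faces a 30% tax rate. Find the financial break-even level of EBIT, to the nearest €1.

Preferred dividends are paid after tax, so their pre-tax equivalent is €70,000 ÷ (1 − 0.30) = €100,000.00.
EPS = 0 when EBIT covers interest plus the pre-tax preferred burden: €1,189,000 + €100,000.00 = €1,289,000.00.

€1,289,000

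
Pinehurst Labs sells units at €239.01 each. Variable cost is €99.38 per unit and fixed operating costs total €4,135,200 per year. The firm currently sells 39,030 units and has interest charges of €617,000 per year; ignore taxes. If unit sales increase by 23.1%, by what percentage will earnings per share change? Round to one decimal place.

Contribution at this volume is 39,030 × €139.63 = €5,449,758.90.
EBIT = €5,449,758.90 − €4,135,200 = €1,314,558.90.
Interest = €617,000.00, so EBIT − I = €697,558.90.
Degree of combined leverage = contribution ÷ (EBIT − I) = €5,449,758.90 ÷ €697,558.90 = 7.8126.
EPS therefore changes by 7.8126 × (+23.1%) = +180.5%.

+180.5%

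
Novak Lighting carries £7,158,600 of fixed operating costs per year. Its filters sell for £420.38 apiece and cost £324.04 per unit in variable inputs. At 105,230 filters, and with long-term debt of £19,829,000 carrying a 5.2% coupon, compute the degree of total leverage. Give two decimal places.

Total contribution margin = 105,230 × £96.34 = £10,137,858.20.
Subtracting fixed costs: EBIT = £10,137,858.20 − £7,158,600 = £2,979,258.20. Interest = £1,031,108.00, so EBIT − I = £1,948,150.20.
DCL = contribution ÷ (EBIT − I) = £10,137,858.20 ÷ £1,948,150.20 = 5.2038.

5.20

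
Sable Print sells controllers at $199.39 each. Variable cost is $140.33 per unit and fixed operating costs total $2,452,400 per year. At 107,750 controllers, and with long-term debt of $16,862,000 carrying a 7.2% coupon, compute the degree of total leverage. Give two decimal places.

Contribution at this volume is 107,750 × $59.06 = $6,363,715.00.
Subtracting fixed costs: EBIT = $6,363,715.00 − $2,452,400 = $3,911,315.00. Interest = $1,214,064.00.
DOL = $6,363,715.00 ÷ $3,911,315.00 = 1.6270; DFL = $3,911,315.00 ÷ $2,697,251.00 = 1.4501.
Combined leverage = 1.6270 × 1.4501 = 2.3593.

2.36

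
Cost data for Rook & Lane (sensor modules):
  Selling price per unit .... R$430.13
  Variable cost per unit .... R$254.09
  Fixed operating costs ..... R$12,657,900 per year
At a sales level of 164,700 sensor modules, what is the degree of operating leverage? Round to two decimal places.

1.77

Contribution at this volume is 164,700 × R$176.04 = R$28,993,788.00.
Operating income = contribution − fixed costs = R$28,993,788.00 − R$12,657,900 = R$16,335,888.00.
Degree of operating leverage = R$28,993,788.00 / R$16,335,888.00 = 1.7749.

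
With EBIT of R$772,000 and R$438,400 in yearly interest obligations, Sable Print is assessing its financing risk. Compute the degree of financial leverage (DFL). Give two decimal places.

2.31

Interest = R$438,400.00.
DFL = EBIT ÷ (EBIT − I) = R$772,000 ÷ (R$772,000 − R$438,400.00) = R$772,000 ÷ R$333,600.00 = 2.3141.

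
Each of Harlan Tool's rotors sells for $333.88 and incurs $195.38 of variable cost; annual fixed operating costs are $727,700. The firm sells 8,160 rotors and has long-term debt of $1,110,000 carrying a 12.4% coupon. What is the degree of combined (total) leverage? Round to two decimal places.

4.27

Total contribution margin = 8,160 × $138.50 = $1,130,160.00.
Operating income = contribution − fixed costs = $1,130,160.00 − $727,700 = $402,460.00. Interest = $137,640.00, so EBIT − I = $264,820.00.
DCL = contribution ÷ (EBIT − I) = $1,130,160.00 ÷ $264,820.00 = 4.2677.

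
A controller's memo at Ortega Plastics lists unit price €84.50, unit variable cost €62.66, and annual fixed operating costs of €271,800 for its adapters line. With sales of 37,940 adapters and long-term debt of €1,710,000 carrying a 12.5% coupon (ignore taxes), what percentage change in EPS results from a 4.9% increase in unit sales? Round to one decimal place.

+11.8%

Contribution at this volume is 37,940 × €21.84 = €828,609.60.
EBIT = €828,609.60 − €271,800 = €556,809.60.
Interest = €213,750.00, so EBIT − I = €343,059.60.
Degree of combined leverage = contribution ÷ (EBIT − I) = €828,609.60 ÷ €343,059.60 = 2.4154.
EPS therefore changes by 2.4154 × (+4.9%) = +11.8%.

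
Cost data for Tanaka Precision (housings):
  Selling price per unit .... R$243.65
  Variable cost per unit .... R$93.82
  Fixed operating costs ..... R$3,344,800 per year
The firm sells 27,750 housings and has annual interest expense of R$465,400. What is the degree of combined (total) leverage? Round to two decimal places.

11.96

Contribution at this volume is 27,750 × R$149.83 = R$4,157,782.50.
EBIT = R$4,157,782.50 − R$3,344,800 = R$812,982.50. Interest = R$465,400.00.
DOL = R$4,157,782.50 ÷ R$812,982.50 = 5.1142; DFL = R$812,982.50 ÷ R$347,582.50 = 2.3390.
Combined leverage = 5.1142 × 2.3390 = 11.9621.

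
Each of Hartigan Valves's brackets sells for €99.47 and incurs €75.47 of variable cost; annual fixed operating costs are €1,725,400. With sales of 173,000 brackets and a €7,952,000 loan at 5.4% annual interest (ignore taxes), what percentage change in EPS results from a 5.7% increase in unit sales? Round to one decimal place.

+11.8%

Contribution at this volume is 173,000 × €24.00 = €4,152,000.00.
EBIT = €4,152,000.00 − €1,725,400 = €2,426,600.00.
Interest = €429,408.00, so EBIT − I = €1,997,192.00.
DCL = total CM / (EBIT − I) = €4,152,000.00 / €1,997,192.00 = 2.0789.
%ΔEPS = DCL × %ΔSales = 2.0789 × +5.7% = +11.8%.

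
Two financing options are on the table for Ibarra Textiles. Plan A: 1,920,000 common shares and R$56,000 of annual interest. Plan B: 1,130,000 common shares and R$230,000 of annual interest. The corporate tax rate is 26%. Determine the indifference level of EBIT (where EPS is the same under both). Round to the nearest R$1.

R$478,886

At indifference, (EBIT − 56,000)(1 − t)/1,920,000 = (EBIT − 230,000)(1 − t)/1,130,000.
Cancelling (1 − t) and cross-multiplying: 1,130,000·(EBIT − 56,000) = 1,920,000·(EBIT − 230,000).
EBIT × (1,920,000 − 1,130,000) = 230,000 × 1,920,000 − 56,000 × 1,130,000 = 378,320,000,000, so EBIT = 378,320,000,000 ÷ 790,000 = 478,886.08.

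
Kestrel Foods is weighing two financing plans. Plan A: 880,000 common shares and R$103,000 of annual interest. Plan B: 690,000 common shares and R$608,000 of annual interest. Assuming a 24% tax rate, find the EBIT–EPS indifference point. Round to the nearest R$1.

Set EPS_A = EPS_B: (EBIT − R$103,000)(1 − 0.24) ÷ 880,000 = (EBIT − R$608,000)(1 − 0.24) ÷ 690,000.
Cancelling (1 − t) and cross-multiplying: 690,000·(EBIT − 103,000) = 880,000·(EBIT − 608,000).
EBIT × (880,000 − 690,000) = 608,000 × 880,000 − 103,000 × 690,000 = 463,970,000,000, so EBIT = 463,970,000,000 ÷ 190,000 = 2,441,947.37.

R$2,441,947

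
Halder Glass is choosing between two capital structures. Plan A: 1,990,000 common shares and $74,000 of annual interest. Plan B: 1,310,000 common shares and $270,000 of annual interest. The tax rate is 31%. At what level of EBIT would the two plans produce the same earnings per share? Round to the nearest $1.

$647,588

Set EPS_A = EPS_B: (EBIT − $74,000)(1 − 0.31) ÷ 1,990,000 = (EBIT − $270,000)(1 − 0.31) ÷ 1,310,000.
The (1 − t) factor cancels: (EBIT − 74,000) × 1,310,000 = (EBIT − 270,000) × 1,990,000.
Solving, EBIT = (270,000·1,990,000 − 74,000·1,310,000) / (1,990,000 − 1,310,000) = 440,360,000,000 / 680,000 = 647,588.24.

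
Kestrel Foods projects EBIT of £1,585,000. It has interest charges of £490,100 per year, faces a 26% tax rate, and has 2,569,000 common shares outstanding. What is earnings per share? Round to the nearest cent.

£0.32

Interest = £490,100.00, so EBT = £1,585,000 − £490,100.00 = £1,094,900.00.
Net income = £1,094,900.00 × (1 − 0.26) = £810,226.00.
EPS = £810,226.00 ÷ 2,569,000 = £0.32.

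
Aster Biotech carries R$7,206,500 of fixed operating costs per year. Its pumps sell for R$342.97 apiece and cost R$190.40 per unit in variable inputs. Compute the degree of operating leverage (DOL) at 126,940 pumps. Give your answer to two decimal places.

Contribution at this volume is 126,940 × R$152.57 = R$19,367,235.80.
Operating income = contribution − fixed costs = R$19,367,235.80 − R$7,206,500 = R$12,160,735.80.
Degree of operating leverage = R$19,367,235.80 / R$12,160,735.80 = 1.5926.

1.59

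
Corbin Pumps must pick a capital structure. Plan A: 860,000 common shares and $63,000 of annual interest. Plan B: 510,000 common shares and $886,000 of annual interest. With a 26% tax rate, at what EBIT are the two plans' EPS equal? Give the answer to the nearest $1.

$2,085,229

At indifference, (EBIT − 63,000)(1 − t)/860,000 = (EBIT − 886,000)(1 − t)/510,000.
The (1 − t) factor cancels: (EBIT − 63,000) × 510,000 = (EBIT − 886,000) × 860,000.
EBIT × (860,000 − 510,000) = 886,000 × 860,000 − 63,000 × 510,000 = 729,830,000,000, so EBIT = 729,830,000,000 ÷ 350,000 = 2,085,228.57.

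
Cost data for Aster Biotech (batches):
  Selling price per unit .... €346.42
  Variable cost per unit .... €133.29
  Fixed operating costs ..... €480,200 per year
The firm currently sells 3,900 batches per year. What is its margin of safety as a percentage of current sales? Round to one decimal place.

42.2%

Contribution margin per unit = €346.42 − €133.29 = €213.13. Break-even units = €480,200 ÷ €213.13 = 2,253.08; break-even revenue = 2,253.08 × €346.42 = €780,513.70.
Actual sales revenue = 3,900 × €346.42 = €1,351,038.00.
Margin of safety = (€1,351,038.00 − €780,513.70) ÷ €1,351,038.00 = 42.2%.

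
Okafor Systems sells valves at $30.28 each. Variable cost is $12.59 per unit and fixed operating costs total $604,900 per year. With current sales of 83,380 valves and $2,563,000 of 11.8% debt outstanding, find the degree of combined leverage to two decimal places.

Total contribution margin = 83,380 × $17.69 = $1,474,992.20.
Operating income = contribution − fixed costs = $1,474,992.20 − $604,900 = $870,092.20. Interest = $302,434.00, so EBIT − I = $567,658.20.
Degree of total leverage = total CM / (EBIT − interest) = $1,474,992.20 / $567,658.20 = 2.5984.

2.60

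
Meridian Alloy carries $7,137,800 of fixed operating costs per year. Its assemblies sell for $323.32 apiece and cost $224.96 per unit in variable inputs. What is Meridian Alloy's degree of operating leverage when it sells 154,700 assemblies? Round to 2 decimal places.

1.88

At 154,700 units, contribution = 154,700 × $98.36 = $15,216,292.00.
Operating income = contribution − fixed costs = $15,216,292.00 − $7,137,800 = $8,078,492.00.
DOL = contribution ÷ EBIT = $15,216,292.00 ÷ $8,078,492.00 = 1.8836.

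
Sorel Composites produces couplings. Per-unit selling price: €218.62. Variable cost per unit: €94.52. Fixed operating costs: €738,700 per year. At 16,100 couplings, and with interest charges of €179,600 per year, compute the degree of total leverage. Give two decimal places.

1.85

Total contribution margin = 16,100 × €124.10 = €1,998,010.00.
Operating income = contribution − fixed costs = €1,998,010.00 − €738,700 = €1,259,310.00. Interest = €179,600.00.
DOL = €1,998,010.00 ÷ €1,259,310.00 = 1.5866; DFL = €1,259,310.00 ÷ €1,079,710.00 = 1.1663.
DCL = DOL × DFL = 1.5866 × 1.1663 = 1.8505.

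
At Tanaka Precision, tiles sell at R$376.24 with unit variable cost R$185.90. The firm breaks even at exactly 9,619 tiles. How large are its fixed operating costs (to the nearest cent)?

Unit CM = price − variable cost = R$376.24 − R$185.90 = R$190.34.
Fixed costs = break-even units × CM = 9,619 × R$190.34 = R$1,830,880.46.

R$1,830,880.46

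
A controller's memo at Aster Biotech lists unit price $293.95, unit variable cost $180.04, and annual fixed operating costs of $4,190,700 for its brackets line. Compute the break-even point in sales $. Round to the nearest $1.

Contribution margin per unit = $293.95 − $180.04 = $113.91, a CM ratio of $113.91 ÷ $293.95 = 0.3875.
Break-even revenue = fixed costs × price ÷ CM = $4,190,700 × $293.95 ÷ $113.91 = $10,814,294.

$10,814,294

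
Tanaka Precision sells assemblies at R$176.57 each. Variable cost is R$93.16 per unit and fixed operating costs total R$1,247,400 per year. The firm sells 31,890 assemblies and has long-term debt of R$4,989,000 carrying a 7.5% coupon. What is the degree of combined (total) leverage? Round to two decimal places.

Contribution at this volume is 31,890 × R$83.41 = R$2,659,944.90.
Operating income = contribution − fixed costs = R$2,659,944.90 − R$1,247,400 = R$1,412,544.90. Interest = R$374,175.00, so EBIT − I = R$1,038,369.90.
DCL = contribution ÷ (EBIT − I) = R$2,659,944.90 ÷ R$1,038,369.90 = 2.5617.

2.56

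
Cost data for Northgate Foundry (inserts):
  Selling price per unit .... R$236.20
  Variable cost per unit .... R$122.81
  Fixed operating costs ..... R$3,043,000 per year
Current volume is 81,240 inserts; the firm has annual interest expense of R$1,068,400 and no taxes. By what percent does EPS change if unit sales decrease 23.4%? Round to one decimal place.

Contribution at this volume is 81,240 × R$113.39 = R$9,211,803.60.
Subtracting fixed costs: EBIT = R$9,211,803.60 − R$3,043,000 = R$6,168,803.60.
Interest = R$1,068,400.00, so EBIT − I = R$5,100,403.60.
DCL = total CM / (EBIT − I) = R$9,211,803.60 / R$5,100,403.60 = 1.8061.
EPS therefore changes by 1.8061 × (-23.4%) = -42.3%.

-42.3%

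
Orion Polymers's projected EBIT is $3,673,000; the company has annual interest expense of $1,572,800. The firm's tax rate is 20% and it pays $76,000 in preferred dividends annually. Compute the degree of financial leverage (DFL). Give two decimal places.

1.83

Interest = $1,572,800.00.
Pre-tax preferred-dividend burden = $76,000 ÷ (1 − 0.20) = $95,000.00.
DFL = EBIT ÷ [EBIT − I − D_p/(1−t)] = $3,673,000 ÷ [$3,673,000 − $1,572,800.00 − $95,000.00] = $3,673,000 ÷ $2,005,200.00 = 1.8317.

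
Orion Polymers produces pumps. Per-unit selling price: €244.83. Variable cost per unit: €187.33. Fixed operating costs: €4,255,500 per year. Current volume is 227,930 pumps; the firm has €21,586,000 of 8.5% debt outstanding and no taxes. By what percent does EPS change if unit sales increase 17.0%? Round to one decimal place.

At 227,930 units, contribution = 227,930 × €57.50 = €13,105,975.00.
Subtracting fixed costs: EBIT = €13,105,975.00 − €4,255,500 = €8,850,475.00.
After interest of €1,834,810.00, pre-tax earnings = €7,015,665.00.
DCL = total CM / (EBIT − I) = €13,105,975.00 / €7,015,665.00 = 1.8681.
%ΔEPS = DCL × %ΔSales = 1.8681 × +17.0% = +31.8%.

+31.8%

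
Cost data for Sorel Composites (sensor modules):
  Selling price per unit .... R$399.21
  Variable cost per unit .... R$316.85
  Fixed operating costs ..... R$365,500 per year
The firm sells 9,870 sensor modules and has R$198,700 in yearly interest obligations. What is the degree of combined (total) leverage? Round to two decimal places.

Contribution at this volume is 9,870 × R$82.36 = R$812,893.20.
EBIT = R$812,893.20 − R$365,500 = R$447,393.20. Interest = R$198,700.00.
DOL = R$812,893.20 ÷ R$447,393.20 = 1.8170; DFL = R$447,393.20 ÷ R$248,693.20 = 1.7990.
DCL = DOL × DFL = 1.8170 × 1.7990 = 3.2688.

3.27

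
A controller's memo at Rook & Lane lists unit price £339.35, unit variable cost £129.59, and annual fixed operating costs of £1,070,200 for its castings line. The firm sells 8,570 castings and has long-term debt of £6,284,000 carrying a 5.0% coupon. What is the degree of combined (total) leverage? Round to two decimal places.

4.35

Total contribution margin = 8,570 × £209.76 = £1,797,643.20.
Operating income = contribution − fixed costs = £1,797,643.20 − £1,070,200 = £727,443.20. Interest = £314,200.00, so EBIT − I = £413,243.20.
Degree of total leverage = total CM / (EBIT − interest) = £1,797,643.20 / £413,243.20 = 4.3501.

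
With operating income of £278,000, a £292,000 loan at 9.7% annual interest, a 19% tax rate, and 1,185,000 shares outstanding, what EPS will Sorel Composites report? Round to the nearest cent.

Pre-tax income = £278,000 − £28,324.00 = £249,676.00.
Net income = £249,676.00 × (1 − 0.19) = £202,237.56.
EPS = £202,237.56 ÷ 1,185,000 = £0.17.

£0.17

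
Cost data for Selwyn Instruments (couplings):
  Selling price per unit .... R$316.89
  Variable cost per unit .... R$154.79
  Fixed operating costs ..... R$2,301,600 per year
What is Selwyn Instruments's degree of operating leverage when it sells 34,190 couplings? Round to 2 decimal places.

At 34,190 units, contribution = 34,190 × R$162.10 = R$5,542,199.00.
Operating income = contribution − fixed costs = R$5,542,199.00 − R$2,301,600 = R$3,240,599.00.
DOL = contribution ÷ EBIT = R$5,542,199.00 ÷ R$3,240,599.00 = 1.7102.

1.71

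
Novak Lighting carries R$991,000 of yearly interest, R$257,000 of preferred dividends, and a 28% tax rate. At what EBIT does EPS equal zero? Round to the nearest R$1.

Preferred dividends are paid after tax, so their pre-tax equivalent is R$257,000 ÷ (1 − 0.28) = R$356,944.44.
EPS = 0 when EBIT covers interest plus the pre-tax preferred burden: R$991,000 + R$356,944.44 = R$1,347,944.44.

R$1,347,944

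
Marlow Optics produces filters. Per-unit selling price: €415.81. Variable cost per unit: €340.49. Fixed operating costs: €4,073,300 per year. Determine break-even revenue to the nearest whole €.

CM per unit = €415.81 − €340.49 = €75.32; CM ratio = €75.32 / €415.81 = 0.1811.
Break-even sales = FC ÷ CM ratio = €4,073,300 × €415.81 / €75.32 = €22,486,974.

€22,486,974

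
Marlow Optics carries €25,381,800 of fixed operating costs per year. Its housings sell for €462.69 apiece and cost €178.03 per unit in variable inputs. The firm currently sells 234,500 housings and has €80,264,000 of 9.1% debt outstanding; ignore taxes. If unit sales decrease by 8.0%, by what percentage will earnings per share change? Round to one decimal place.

-15.7%

At 234,500 units, contribution = 234,500 × €284.66 = €66,752,770.00.
EBIT = €66,752,770.00 − €25,381,800 = €41,370,970.00.
Interest = €7,304,024.00, so EBIT − I = €34,066,946.00.
DCL = total CM / (EBIT − I) = €66,752,770.00 / €34,066,946.00 = 1.9595.
%ΔEPS = DCL × %ΔSales = 1.9595 × -8.0% = -15.7%.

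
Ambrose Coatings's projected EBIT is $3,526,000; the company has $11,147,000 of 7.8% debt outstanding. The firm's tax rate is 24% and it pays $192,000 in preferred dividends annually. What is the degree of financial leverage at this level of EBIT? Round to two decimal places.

Annual interest charges come to $869,466.00.
Pre-tax preferred-dividend burden = $192,000 ÷ (1 − 0.24) = $252,631.58.
DFL = EBIT ÷ [EBIT − I − D_p/(1−t)] = $3,526,000 ÷ [$3,526,000 − $869,466.00 − $252,631.58] = $3,526,000 ÷ $2,403,902.42 = 1.4668.

1.47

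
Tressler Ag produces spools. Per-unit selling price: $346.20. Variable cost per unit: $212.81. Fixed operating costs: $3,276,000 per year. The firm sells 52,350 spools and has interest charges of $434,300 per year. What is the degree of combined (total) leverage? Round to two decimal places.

At 52,350 units, contribution = 52,350 × $133.39 = $6,982,966.50.
EBIT = $6,982,966.50 − $3,276,000 = $3,706,966.50. Interest = $434,300.00.
DOL = $6,982,966.50 ÷ $3,706,966.50 = 1.8837; DFL = $3,706,966.50 ÷ $3,272,666.50 = 1.1327.
DCL = DOL × DFL = 1.8837 × 1.1327 = 2.1337.

2.13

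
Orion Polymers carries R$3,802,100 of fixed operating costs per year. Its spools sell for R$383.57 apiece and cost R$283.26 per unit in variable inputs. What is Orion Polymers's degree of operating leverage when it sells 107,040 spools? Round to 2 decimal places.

1.55

Total contribution margin = 107,040 × R$100.31 = R$10,737,182.40.
EBIT = R$10,737,182.40 − R$3,802,100 = R$6,935,082.40.
Degree of operating leverage = R$10,737,182.40 / R$6,935,082.40 = 1.5482.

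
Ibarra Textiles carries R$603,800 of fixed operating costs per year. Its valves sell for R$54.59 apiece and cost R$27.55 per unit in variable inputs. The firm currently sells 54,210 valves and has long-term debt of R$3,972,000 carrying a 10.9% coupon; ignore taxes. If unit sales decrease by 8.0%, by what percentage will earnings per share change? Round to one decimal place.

-27.3%

Contribution at this volume is 54,210 × R$27.04 = R$1,465,838.40.
EBIT = R$1,465,838.40 − R$603,800 = R$862,038.40.
Interest = R$432,948.00, so EBIT − I = R$429,090.40.
Degree of combined leverage = contribution ÷ (EBIT − I) = R$1,465,838.40 ÷ R$429,090.40 = 3.4162.
EPS therefore changes by 3.4162 × (-8.0%) = -27.3%.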